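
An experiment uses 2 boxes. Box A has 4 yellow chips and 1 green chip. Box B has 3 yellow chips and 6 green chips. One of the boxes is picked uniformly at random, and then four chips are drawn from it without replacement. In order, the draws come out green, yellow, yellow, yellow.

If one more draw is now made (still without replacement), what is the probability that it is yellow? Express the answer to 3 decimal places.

Compute the likelihood of the observed sequence for each case: P(data | box A) = (1/5)(4/4)(3/3)(2/2) = 1/5; P(data | box B) = (6/9)(3/8)(2/7)(1/6) = 1/84.
Weighting by the prior gives 1/2 · 1/5 = 1/10, 1/2 · 1/84 = 1/168; summing to 89/840.
Normalising, the posterior is P(box A | data) = 84/89, P(box B | data) = 5/89.
So P(yellow next | data) = Σ P(yellow next | H) P(H | data) = (1)(84/89) + (0)(5/89) = 84/89.

0.944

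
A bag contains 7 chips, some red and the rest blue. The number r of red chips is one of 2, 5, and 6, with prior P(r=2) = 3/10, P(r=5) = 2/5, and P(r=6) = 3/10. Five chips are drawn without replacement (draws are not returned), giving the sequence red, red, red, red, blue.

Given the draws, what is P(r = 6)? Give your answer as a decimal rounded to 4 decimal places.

The likelihood of the observed sequence under each hypothesis: P(data | r = 2) = (2/7)(1/6)(0/5) = 0; P(data | r = 5) = (5/7)(4/6)(3/5)(2/4)(2/3) = 2/21; P(data | r = 6) = (6/7)(5/6)(4/5)(3/4)(1/3) = 1/7.
Multiplying each by its prior: 3/10 · 0 = 0, 2/5 · 2/21 = 4/105, 3/10 · 1/7 = 3/70; these sum to 17/210.
Hence P(r = 6 | data) = (3/70) / (17/210) = 9/17.

0.5294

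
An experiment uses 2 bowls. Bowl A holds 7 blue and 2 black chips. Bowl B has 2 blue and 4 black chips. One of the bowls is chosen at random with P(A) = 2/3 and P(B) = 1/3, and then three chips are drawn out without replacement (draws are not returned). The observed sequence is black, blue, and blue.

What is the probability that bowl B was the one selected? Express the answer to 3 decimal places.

Under each hypothesis, the probability of the observed sequence is: P(data | bowl A) = (2/9)(7/8)(6/7) = 1/6; P(data | bowl B) = (4/6)(2/5)(1/4) = 1/15.
Weighting by the prior gives 2/3 · 1/6 = 1/9, 1/3 · 1/15 = 1/45; these sum to 2/15.
So P(bowl B | data) = (1/45) / (2/15) = 1/6.

0.167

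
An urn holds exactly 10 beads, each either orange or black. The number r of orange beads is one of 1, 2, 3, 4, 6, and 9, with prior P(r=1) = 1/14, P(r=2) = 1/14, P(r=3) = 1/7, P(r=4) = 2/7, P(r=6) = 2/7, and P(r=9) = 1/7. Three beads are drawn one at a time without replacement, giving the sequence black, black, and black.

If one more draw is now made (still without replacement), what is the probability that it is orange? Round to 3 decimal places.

0.384

Compute the likelihood of the observed sequence for each case: P(data | r = 1) = (9/10)(8/9)(7/8) = 7/10; P(data | r = 2) = (8/10)(7/9)(6/8) = 7/15; P(data | r = 3) = (7/10)(6/9)(5/8) = 7/24; P(data | r = 4) = (6/10)(5/9)(4/8) = 1/6; P(data | r = 6) = (4/10)(3/9)(2/8) = 1/30; P(data | r = 9) = (1/10)(0/9) = 0.
Multiplying each by its prior: 1/14 · 7/10 = 1/20, 1/14 · 7/15 = 1/30, 1/7 · 7/24 = 1/24, 2/7 · 1/6 = 1/21, 2/7 · 1/30 = 1/105, 1/7 · 0 = 0; these sum to 51/280.
Normalising, the posterior is P(r = 1 | data) = 14/51, P(r = 2 | data) = 28/153, P(r = 3 | data) = 35/153, P(r = 4 | data) = 40/153, P(r = 6 | data) = 8/153, P(r = 9 | data) = 0.
So P(orange next | data) = Σ P(orange next | H) P(H | data) = (1/7)(14/51) + (2/7)(28/153) + (3/7)(35/153) + (4/7)(40/153) + (6/7)(8/153) = 137/357.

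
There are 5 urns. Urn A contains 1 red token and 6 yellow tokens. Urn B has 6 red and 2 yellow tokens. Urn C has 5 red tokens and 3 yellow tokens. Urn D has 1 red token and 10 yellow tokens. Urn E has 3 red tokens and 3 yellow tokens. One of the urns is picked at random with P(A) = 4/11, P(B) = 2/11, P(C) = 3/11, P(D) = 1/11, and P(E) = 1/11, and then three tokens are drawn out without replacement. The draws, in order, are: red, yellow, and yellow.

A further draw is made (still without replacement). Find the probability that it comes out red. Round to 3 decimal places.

For each hypothesis, P(data | H) works out to: P(data | urn A) = (1/7)(6/6)(5/5) = 0.14286; P(data | urn B) = (6/8)(2/7)(1/6) = 0.035714; P(data | urn C) = (5/8)(3/7)(2/6) = 0.089286; P(data | urn D) = (1/11)(10/10)(9/9) = 0.090909; P(data | urn E) = (3/6)(3/5)(2/4) = 0.15.
The prior-weighted likelihoods are 4/11 · 0.14286 = 0.051948, 2/11 · 0.035714 = 0.0064935, 3/11 · 0.089286 = 0.024351, 1/11 · 0.090909 = 0.0082645, 1/11 · 0.15 = 0.013636; with total 0.10469.
Normalising, the posterior is P(urn A | data) = 0.49619, P(urn B | data) = 0.062024, P(urn C | data) = 0.23259, P(urn D | data) = 0.07894, P(urn E | data) = 0.13025.
Averaging over the posterior, P(red next | data) = (0)(0.49619) + (1)(0.062024) + (4/5)(0.23259) + (0)(0.07894) + (2/3)(0.13025) = 0.33493.

0.335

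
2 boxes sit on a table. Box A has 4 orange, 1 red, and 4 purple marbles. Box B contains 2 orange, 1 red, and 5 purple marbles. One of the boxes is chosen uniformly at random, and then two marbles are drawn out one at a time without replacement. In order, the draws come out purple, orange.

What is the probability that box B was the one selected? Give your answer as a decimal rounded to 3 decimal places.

0.446

Under each hypothesis, the probability of the observed sequence is: P(data | box A) = (4/9)(4/8) = 2/9; P(data | box B) = (5/8)(2/7) = 5/28.
Weighting by the prior gives 1/2 · 2/9 = 1/9, 1/2 · 5/28 = 5/56; summing to 101/504.
Therefore the posterior P(box B | data) = (5/56) / (101/504) = 45/101.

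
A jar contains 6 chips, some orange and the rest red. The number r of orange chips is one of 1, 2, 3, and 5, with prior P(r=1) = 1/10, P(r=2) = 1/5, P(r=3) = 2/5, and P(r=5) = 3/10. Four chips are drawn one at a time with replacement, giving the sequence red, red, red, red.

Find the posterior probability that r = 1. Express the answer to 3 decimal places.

The likelihood of the observed sequence under each hypothesis: P(data | r = 1) = (5/6)(5/6)(5/6)(5/6) = 0.48225; P(data | r = 2) = (4/6)(4/6)(4/6)(4/6) = 0.19753; P(data | r = 3) = (3/6)(3/6)(3/6)(3/6) = 0.0625; P(data | r = 5) = (1/6)(1/6)(1/6)(1/6) = 0.0007716.
The prior-weighted likelihoods are 1/10 · 0.48225 = 0.048225, 1/5 · 0.19753 = 0.039506, 2/5 · 0.0625 = 0.025, 3/10 · 0.0007716 = 0.00023148; with total 0.11296.
Hence P(r = 1 | data) = (0.048225) / (0.11296) = 0.42691.

0.427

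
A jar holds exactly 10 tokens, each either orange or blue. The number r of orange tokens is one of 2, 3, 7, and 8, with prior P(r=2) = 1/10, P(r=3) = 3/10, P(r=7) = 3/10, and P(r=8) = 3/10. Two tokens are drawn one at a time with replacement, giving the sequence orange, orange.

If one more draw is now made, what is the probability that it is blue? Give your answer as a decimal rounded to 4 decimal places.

0.2827

For each hypothesis, P(data | H) works out to: P(data | r = 2) = (2/10)(2/10) = 1/25; P(data | r = 3) = (3/10)(3/10) = 9/100; P(data | r = 7) = (7/10)(7/10) = 49/100; P(data | r = 8) = (8/10)(8/10) = 16/25.
Weighting by the prior gives 1/10 · 1/25 = 1/250, 3/10 · 9/100 = 27/1000, 3/10 · 49/100 = 147/1000, 3/10 · 16/25 = 24/125; these sum to 37/100.
Normalising, the posterior is P(r = 2 | data) = 0.010811, P(r = 3 | data) = 0.072973, P(r = 7 | data) = 0.3973, P(r = 8 | data) = 0.51892.
The predictive probability is P(blue next | data) = (4/5)(0.010811) + (7/10)(0.072973) + (3/10)(0.3973) + (1/5)(0.51892) = 0.2827.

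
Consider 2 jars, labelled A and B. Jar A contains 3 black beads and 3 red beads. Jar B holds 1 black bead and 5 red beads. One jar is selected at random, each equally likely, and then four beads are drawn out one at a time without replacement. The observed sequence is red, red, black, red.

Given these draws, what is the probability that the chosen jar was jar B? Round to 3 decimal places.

0.769

For each hypothesis, P(data | H) works out to: P(data | jar A) = (3/6)(2/5)(3/4)(1/3) = 1/20; P(data | jar B) = (5/6)(4/5)(1/4)(3/3) = 1/6.
The prior-weighted likelihoods are 1/2 · 1/20 = 1/40, 1/2 · 1/6 = 1/12; summing to 13/120.
So P(jar B | data) = (1/12) / (13/120) = 10/13.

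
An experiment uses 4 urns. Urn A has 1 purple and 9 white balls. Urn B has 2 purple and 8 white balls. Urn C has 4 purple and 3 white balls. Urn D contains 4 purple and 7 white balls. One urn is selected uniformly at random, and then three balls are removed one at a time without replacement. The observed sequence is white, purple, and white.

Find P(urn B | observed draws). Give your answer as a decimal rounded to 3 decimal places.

Under each hypothesis, the probability of the observed sequence is: P(data | urn A) = (9/10)(1/9)(8/8) = 0.1; P(data | urn B) = (8/10)(2/9)(7/8) = 0.15556; P(data | urn C) = (3/7)(4/6)(2/5) = 0.11429; P(data | urn D) = (7/11)(4/10)(6/9) = 0.1697.
The prior-weighted likelihoods are 1/4 · 0.1 = 0.025, 1/4 · 0.15556 = 0.038889, 1/4 · 0.11429 = 0.028571, 1/4 · 0.1697 = 0.042424; with total 0.13488.
Therefore the posterior P(urn B | data) = (0.038889) / (0.13488) = 0.28831.

0.288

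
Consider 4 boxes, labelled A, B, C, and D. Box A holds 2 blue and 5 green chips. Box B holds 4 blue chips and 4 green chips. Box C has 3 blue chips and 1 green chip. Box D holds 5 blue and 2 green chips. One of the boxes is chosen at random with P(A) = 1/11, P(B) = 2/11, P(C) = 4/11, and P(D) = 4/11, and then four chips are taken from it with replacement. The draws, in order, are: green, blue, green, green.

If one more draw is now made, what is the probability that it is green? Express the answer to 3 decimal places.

0.489

The likelihood of the observed sequence under each hypothesis: P(data | box A) = (5/7)(2/7)(5/7)(5/7) = 0.10412; P(data | box B) = (4/8)(4/8)(4/8)(4/8) = 0.0625; P(data | box C) = (1/4)(3/4)(1/4)(1/4) = 0.011719; P(data | box D) = (2/7)(5/7)(2/7)(2/7) = 0.01666.
Multiplying each by its prior: 1/11 · 0.10412 = 0.0094658, 2/11 · 0.0625 = 0.011364, 4/11 · 0.011719 = 0.0042614, 4/11 · 0.01666 = 0.0060581; these sum to 0.031149.
The posterior is then P(box A | data) = 0.30389, P(box B | data) = 0.36482, P(box C | data) = 0.13681, P(box D | data) = 0.19449.
The predictive probability is P(green next | data) = (5/7)(0.30389) + (1/2)(0.36482) + (1/4)(0.13681) + (2/7)(0.19449) = 0.48924.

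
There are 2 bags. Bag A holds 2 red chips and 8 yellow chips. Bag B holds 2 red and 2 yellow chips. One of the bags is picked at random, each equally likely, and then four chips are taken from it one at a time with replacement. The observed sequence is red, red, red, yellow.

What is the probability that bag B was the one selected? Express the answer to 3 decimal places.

Compute the likelihood of the observed sequence for each case: P(data | bag A) = (2/10)(2/10)(2/10)(8/10) = 0.0064; P(data | bag B) = (2/4)(2/4)(2/4)(2/4) = 0.0625.
Weighting by the prior gives 1/2 · 0.0064 = 0.0032, 1/2 · 0.0625 = 0.03125; with total 0.03445.
Hence P(bag B | data) = (0.03125) / (0.03445) = 0.90711.

0.907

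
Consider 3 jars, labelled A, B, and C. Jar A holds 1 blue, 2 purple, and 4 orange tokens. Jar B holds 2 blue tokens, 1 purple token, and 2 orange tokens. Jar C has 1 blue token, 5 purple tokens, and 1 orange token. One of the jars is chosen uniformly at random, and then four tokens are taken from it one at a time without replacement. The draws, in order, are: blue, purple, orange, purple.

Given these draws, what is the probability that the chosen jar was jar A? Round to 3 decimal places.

Under each hypothesis, the probability of the observed sequence is: P(data | jar A) = (1/7)(2/6)(4/5)(1/4) = 1/105; P(data | jar B) = (2/5)(1/4)(2/3)(0/2) = 0; P(data | jar C) = (1/7)(5/6)(1/5)(4/4) = 1/42.
The prior-weighted likelihoods are 1/3 · 1/105 = 1/315, 1/3 · 0 = 0, 1/3 · 1/42 = 1/126; with total 1/90.
By Bayes' rule, P(jar A | data) = (1/315) / (1/90) = 2/7.

0.286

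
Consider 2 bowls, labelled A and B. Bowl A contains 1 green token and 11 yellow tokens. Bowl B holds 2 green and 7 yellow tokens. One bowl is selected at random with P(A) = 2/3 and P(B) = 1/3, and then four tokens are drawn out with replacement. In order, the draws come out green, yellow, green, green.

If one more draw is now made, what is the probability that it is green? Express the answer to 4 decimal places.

0.2069

Compute the likelihood of the observed sequence for each case: P(data | bowl A) = (1/12)(11/12)(1/12)(1/12) = 0.00053048; P(data | bowl B) = (2/9)(7/9)(2/9)(2/9) = 0.0085353.
Weighting by the prior gives 2/3 · 0.00053048 = 0.00035365, 1/3 · 0.0085353 = 0.0028451; these sum to 0.0031987.
Dividing through by the total gives posterior P(bowl A | data) = 0.11056, P(bowl B | data) = 0.88944.
Averaging over the posterior, P(green next | data) = (1/12)(0.11056) + (2/9)(0.88944) = 0.20687.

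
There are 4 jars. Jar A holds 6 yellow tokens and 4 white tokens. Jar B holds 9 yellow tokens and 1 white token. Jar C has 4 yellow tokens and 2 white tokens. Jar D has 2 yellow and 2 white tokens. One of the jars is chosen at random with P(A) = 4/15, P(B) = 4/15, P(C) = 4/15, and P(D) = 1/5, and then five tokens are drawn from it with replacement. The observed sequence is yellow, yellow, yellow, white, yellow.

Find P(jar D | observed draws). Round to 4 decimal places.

Compute the likelihood of the observed sequence for each case: P(data | jar A) = (6/10)(6/10)(6/10)(4/10)(6/10) = 0.05184; P(data | jar B) = (9/10)(9/10)(9/10)(1/10)(9/10) = 0.06561; P(data | jar C) = (4/6)(4/6)(4/6)(2/6)(4/6) = 0.065844; P(data | jar D) = (2/4)(2/4)(2/4)(2/4)(2/4) = 0.03125.
The prior-weighted likelihoods are 4/15 · 0.05184 = 0.013824, 4/15 · 0.06561 = 0.017496, 4/15 · 0.065844 = 0.017558, 1/5 · 0.03125 = 0.00625; with total 0.055128.
So P(jar D | data) = (0.00625) / (0.055128) = 0.11337.

0.1134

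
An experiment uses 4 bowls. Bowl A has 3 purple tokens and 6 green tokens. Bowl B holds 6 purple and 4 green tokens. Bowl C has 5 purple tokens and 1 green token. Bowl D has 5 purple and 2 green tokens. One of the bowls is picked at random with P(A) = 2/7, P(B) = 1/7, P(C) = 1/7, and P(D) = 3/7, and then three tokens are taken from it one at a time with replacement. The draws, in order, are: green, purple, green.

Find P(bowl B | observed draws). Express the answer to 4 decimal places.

0.1626

Under each hypothesis, the probability of the observed sequence is: P(data | bowl A) = (6/9)(3/9)(6/9) = 0.14815; P(data | bowl B) = (4/10)(6/10)(4/10) = 0.096; P(data | bowl C) = (1/6)(5/6)(1/6) = 0.023148; P(data | bowl D) = (2/7)(5/7)(2/7) = 0.058309.
The prior-weighted likelihoods are 2/7 · 0.14815 = 0.042328, 1/7 · 0.096 = 0.013714, 1/7 · 0.023148 = 0.0033069, 3/7 · 0.058309 = 0.02499; with total 0.084339.
So P(bowl B | data) = (0.013714) / (0.084339) = 0.16261.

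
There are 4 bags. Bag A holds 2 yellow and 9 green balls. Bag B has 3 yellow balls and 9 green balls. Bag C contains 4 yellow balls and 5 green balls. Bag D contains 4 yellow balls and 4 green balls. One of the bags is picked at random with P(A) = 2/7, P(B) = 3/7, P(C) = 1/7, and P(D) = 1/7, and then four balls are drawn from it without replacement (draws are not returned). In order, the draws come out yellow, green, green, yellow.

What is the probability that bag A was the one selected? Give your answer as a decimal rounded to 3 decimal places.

Compute the likelihood of the observed sequence for each case: P(data | bag A) = (2/11)(9/10)(8/9)(1/8) = 0.018182; P(data | bag B) = (3/12)(9/11)(8/10)(2/9) = 0.036364; P(data | bag C) = (4/9)(5/8)(4/7)(3/6) = 0.079365; P(data | bag D) = (4/8)(4/7)(3/6)(3/5) = 0.085714.
Multiplying each by its prior: 2/7 · 0.018182 = 0.0051948, 3/7 · 0.036364 = 0.015584, 1/7 · 0.079365 = 0.011338, 1/7 · 0.085714 = 0.012245; with total 0.044362.
By Bayes' rule, P(bag A | data) = (0.0051948) / (0.044362) = 0.1171.

0.117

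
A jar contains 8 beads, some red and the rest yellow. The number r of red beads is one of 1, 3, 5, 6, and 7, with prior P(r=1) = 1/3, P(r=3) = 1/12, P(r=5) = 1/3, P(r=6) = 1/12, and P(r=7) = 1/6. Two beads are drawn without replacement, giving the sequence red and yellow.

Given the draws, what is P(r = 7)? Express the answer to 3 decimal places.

0.109

The likelihood of the observed sequence under each hypothesis: P(data | r = 1) = (1/8)(7/7) = 1/8; P(data | r = 3) = (3/8)(5/7) = 15/56; P(data | r = 5) = (5/8)(3/7) = 15/56; P(data | r = 6) = (6/8)(2/7) = 3/14; P(data | r = 7) = (7/8)(1/7) = 1/8.
Weighting by the prior gives 1/3 · 1/8 = 1/24, 1/12 · 15/56 = 5/224, 1/3 · 15/56 = 5/56, 1/12 · 3/14 = 1/56, 1/6 · 1/8 = 1/48; these sum to 43/224.
By Bayes' rule, P(r = 7 | data) = (1/48) / (43/224) = 14/129.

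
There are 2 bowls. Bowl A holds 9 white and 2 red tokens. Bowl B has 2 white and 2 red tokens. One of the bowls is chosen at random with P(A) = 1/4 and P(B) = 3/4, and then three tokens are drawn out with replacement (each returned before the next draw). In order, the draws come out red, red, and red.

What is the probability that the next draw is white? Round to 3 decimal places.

0.505

For each hypothesis, P(data | H) works out to: P(data | bowl A) = (2/11)(2/11)(2/11) = 0.0060105; P(data | bowl B) = (2/4)(2/4)(2/4) = 0.125.
Weighting by the prior gives 1/4 · 0.0060105 = 0.0015026, 3/4 · 0.125 = 0.09375; with total 0.095253.
Normalising, the posterior is P(bowl A | data) = 0.015775, P(bowl B | data) = 0.98422.
Averaging over the posterior, P(white next | data) = (9/11)(0.015775) + (1/2)(0.98422) = 0.50502.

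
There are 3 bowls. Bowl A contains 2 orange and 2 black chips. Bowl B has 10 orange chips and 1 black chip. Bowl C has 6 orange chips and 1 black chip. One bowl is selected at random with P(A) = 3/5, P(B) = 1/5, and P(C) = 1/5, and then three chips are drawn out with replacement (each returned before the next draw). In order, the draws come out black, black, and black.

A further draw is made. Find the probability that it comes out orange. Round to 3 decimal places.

Compute the likelihood of the observed sequence for each case: P(data | bowl A) = (2/4)(2/4)(2/4) = 0.125; P(data | bowl B) = (1/11)(1/11)(1/11) = 0.00075131; P(data | bowl C) = (1/7)(1/7)(1/7) = 0.0029155.
The prior-weighted likelihoods are 3/5 · 0.125 = 0.075, 1/5 · 0.00075131 = 0.00015026, 1/5 · 0.0029155 = 0.00058309; with total 0.075733.
The posterior is then P(bowl A | data) = 0.99032, P(bowl B | data) = 0.0019841, P(bowl C | data) = 0.0076993.
The predictive probability is P(orange next | data) = (1/2)(0.99032) + (10/11)(0.0019841) + (6/7)(0.0076993) = 0.50356.

0.504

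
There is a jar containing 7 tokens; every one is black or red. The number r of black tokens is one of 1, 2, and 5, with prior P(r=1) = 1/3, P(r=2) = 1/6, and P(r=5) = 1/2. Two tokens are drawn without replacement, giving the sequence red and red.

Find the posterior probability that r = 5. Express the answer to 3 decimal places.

The likelihood of the observed sequence under each hypothesis: P(data | r = 1) = (6/7)(5/6) = 5/7; P(data | r = 2) = (5/7)(4/6) = 10/21; P(data | r = 5) = (2/7)(1/6) = 1/21.
The prior-weighted likelihoods are 1/3 · 5/7 = 5/21, 1/6 · 10/21 = 5/63, 1/2 · 1/21 = 1/42; these sum to 43/126.
By Bayes' rule, P(r = 5 | data) = (1/42) / (43/126) = 3/43.

0.070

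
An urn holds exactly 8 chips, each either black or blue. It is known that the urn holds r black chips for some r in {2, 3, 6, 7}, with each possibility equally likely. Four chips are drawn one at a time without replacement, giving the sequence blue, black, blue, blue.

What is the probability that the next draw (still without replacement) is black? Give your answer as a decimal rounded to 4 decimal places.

0.3571

The likelihood of the observed sequence under each hypothesis: P(data | r = 2) = (6/8)(2/7)(5/6)(4/5) = 1/7; P(data | r = 3) = (5/8)(3/7)(4/6)(3/5) = 3/28; P(data | r = 6) = (2/8)(6/7)(1/6)(0/5) = 0; P(data | r = 7) = (1/8)(7/7)(0/6) = 0.
The prior-weighted likelihoods are 1/4 · 1/7 = 1/28, 1/4 · 3/28 = 3/112, 1/4 · 0 = 0, 1/4 · 0 = 0; summing to 1/16.
Dividing through by the total gives posterior P(r = 2 | data) = 4/7, P(r = 3 | data) = 3/7, P(r = 6 | data) = 0, P(r = 7 | data) = 0.
So P(black next | data) = Σ P(black next | H) P(H | data) = (1/4)(4/7) + (1/2)(3/7) = 5/14.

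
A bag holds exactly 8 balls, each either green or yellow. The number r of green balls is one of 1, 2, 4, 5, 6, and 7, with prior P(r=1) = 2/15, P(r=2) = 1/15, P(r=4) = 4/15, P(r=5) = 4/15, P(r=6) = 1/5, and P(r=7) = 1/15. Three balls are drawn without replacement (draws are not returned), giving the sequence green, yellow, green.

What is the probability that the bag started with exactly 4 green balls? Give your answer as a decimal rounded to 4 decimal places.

For each hypothesis, P(data | H) works out to: P(data | r = 1) = (1/8)(7/7)(0/6) = 0; P(data | r = 2) = (2/8)(6/7)(1/6) = 1/28; P(data | r = 4) = (4/8)(4/7)(3/6) = 1/7; P(data | r = 5) = (5/8)(3/7)(4/6) = 5/28; P(data | r = 6) = (6/8)(2/7)(5/6) = 5/28; P(data | r = 7) = (7/8)(1/7)(6/6) = 1/8.
Weighting by the prior gives 2/15 · 0 = 0, 1/15 · 1/28 = 1/420, 4/15 · 1/7 = 4/105, 4/15 · 5/28 = 1/21, 1/5 · 5/28 = 1/28, 1/15 · 1/8 = 1/120; these sum to 37/280.
Therefore the posterior P(r = 4 | data) = (4/105) / (37/280) = 32/111.

0.2883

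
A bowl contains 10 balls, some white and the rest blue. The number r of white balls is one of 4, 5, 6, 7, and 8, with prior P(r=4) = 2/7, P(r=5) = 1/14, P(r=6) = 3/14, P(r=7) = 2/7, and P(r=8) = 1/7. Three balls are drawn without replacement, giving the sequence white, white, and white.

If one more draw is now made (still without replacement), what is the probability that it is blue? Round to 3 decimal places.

Under each hypothesis, the probability of the observed sequence is: P(data | r = 4) = (4/10)(3/9)(2/8) = 1/30; P(data | r = 5) = (5/10)(4/9)(3/8) = 1/12; P(data | r = 6) = (6/10)(5/9)(4/8) = 1/6; P(data | r = 7) = (7/10)(6/9)(5/8) = 7/24; P(data | r = 8) = (8/10)(7/9)(6/8) = 7/15.
The prior-weighted likelihoods are 2/7 · 1/30 = 1/105, 1/14 · 1/12 = 1/168, 3/14 · 1/6 = 1/28, 2/7 · 7/24 = 1/12, 1/7 · 7/15 = 1/15; these sum to 169/840.
Normalising, the posterior is P(r = 4 | data) = 0.047337, P(r = 5 | data) = 0.029586, P(r = 6 | data) = 0.17751, P(r = 7 | data) = 0.4142, P(r = 8 | data) = 0.33136.
The predictive probability is P(blue next | data) = (6/7)(0.047337) + (5/7)(0.029586) + (4/7)(0.17751) + (3/7)(0.4142) + (2/7)(0.33136) = 0.43533.

0.435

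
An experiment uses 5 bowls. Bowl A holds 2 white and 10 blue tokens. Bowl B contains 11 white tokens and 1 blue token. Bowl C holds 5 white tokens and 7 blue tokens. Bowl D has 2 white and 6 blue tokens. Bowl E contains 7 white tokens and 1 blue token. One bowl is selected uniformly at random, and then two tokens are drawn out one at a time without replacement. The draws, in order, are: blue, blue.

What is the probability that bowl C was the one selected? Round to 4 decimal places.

For each hypothesis, P(data | H) works out to: P(data | bowl A) = (10/12)(9/11) = 15/22; P(data | bowl B) = (1/12)(0/11) = 0; P(data | bowl C) = (7/12)(6/11) = 7/22; P(data | bowl D) = (6/8)(5/7) = 15/28; P(data | bowl E) = (1/8)(0/7) = 0.
Weighting by the prior gives 1/5 · 15/22 = 3/22, 1/5 · 0 = 0, 1/5 · 7/22 = 7/110, 1/5 · 15/28 = 3/28, 1/5 · 0 = 0; summing to 43/140.
By Bayes' rule, P(bowl C | data) = (7/110) / (43/140) = 98/473.

0.2072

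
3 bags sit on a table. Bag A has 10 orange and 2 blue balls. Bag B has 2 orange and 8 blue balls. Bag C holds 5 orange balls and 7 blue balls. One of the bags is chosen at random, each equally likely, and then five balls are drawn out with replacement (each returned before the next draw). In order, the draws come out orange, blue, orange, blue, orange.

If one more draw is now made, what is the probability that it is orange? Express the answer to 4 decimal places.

0.5387

The likelihood of the observed sequence under each hypothesis: P(data | bag A) = (10/12)(2/12)(10/12)(2/12)(10/12) = 0.016075; P(data | bag B) = (2/10)(8/10)(2/10)(8/10)(2/10) = 0.00512; P(data | bag C) = (5/12)(7/12)(5/12)(7/12)(5/12) = 0.024615.
The prior-weighted likelihoods are 1/3 · 0.016075 = 0.0053584, 1/3 · 0.00512 = 0.0017067, 1/3 · 0.024615 = 0.008205; with total 0.01527.
The posterior is then P(bag A | data) = 0.35091, P(bag B | data) = 0.11177, P(bag C | data) = 0.53733.
So P(orange next | data) = Σ P(orange next | H) P(H | data) = (5/6)(0.35091) + (1/5)(0.11177) + (5/12)(0.53733) = 0.53866.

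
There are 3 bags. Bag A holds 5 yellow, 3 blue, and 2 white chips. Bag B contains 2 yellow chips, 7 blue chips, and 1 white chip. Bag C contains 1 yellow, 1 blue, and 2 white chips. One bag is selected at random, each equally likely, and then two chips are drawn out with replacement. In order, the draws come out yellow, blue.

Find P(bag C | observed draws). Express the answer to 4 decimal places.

0.1773

For each hypothesis, P(data | H) works out to: P(data | bag A) = (5/10)(3/10) = 3/20; P(data | bag B) = (2/10)(7/10) = 7/50; P(data | bag C) = (1/4)(1/4) = 1/16.
Multiplying each by its prior: 1/3 · 3/20 = 1/20, 1/3 · 7/50 = 7/150, 1/3 · 1/16 = 1/48; summing to 47/400.
Therefore the posterior P(bag C | data) = (1/48) / (47/400) = 25/141.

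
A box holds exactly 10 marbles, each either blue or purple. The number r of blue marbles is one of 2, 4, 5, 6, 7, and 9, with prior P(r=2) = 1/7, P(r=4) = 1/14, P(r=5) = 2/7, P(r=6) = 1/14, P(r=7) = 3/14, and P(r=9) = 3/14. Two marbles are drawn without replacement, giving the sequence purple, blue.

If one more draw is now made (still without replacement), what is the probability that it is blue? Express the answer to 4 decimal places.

0.5639

Under each hypothesis, the probability of the observed sequence is: P(data | r = 2) = (8/10)(2/9) = 8/45; P(data | r = 4) = (6/10)(4/9) = 4/15; P(data | r = 5) = (5/10)(5/9) = 5/18; P(data | r = 6) = (4/10)(6/9) = 4/15; P(data | r = 7) = (3/10)(7/9) = 7/30; P(data | r = 9) = (1/10)(9/9) = 1/10.
Weighting by the prior gives 1/7 · 8/45 = 8/315, 1/14 · 4/15 = 2/105, 2/7 · 5/18 = 5/63, 1/14 · 4/15 = 2/105, 3/14 · 7/30 = 1/20, 3/14 · 1/10 = 3/140; summing to 3/14.
The posterior is then P(r = 2 | data) = 16/135, P(r = 4 | data) = 4/45, P(r = 5 | data) = 10/27, P(r = 6 | data) = 4/45, P(r = 7 | data) = 7/30, P(r = 9 | data) = 1/10.
So P(blue next | data) = Σ P(blue next | H) P(H | data) = (1/8)(16/135) + (3/8)(4/45) + (1/2)(10/27) + (5/8)(4/45) + (3/4)(7/30) + (1)(1/10) = 203/360.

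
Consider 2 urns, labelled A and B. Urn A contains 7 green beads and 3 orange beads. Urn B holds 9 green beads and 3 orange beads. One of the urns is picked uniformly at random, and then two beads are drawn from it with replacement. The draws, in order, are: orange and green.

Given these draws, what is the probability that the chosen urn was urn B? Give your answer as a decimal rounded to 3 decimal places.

Under each hypothesis, the probability of the observed sequence is: P(data | urn A) = (3/10)(7/10) = 21/100; P(data | urn B) = (3/12)(9/12) = 3/16.
Multiplying each by its prior: 1/2 · 21/100 = 21/200, 1/2 · 3/16 = 3/32; these sum to 159/800.
Hence P(urn B | data) = (3/32) / (159/800) = 25/53.

0.472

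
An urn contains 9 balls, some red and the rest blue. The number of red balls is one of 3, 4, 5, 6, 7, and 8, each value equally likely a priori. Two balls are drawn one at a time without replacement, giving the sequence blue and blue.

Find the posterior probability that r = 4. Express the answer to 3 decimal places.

0.286

Compute the likelihood of the observed sequence for each case: P(data | r = 3) = (6/9)(5/8) = 5/12; P(data | r = 4) = (5/9)(4/8) = 5/18; P(data | r = 5) = (4/9)(3/8) = 1/6; P(data | r = 6) = (3/9)(2/8) = 1/12; P(data | r = 7) = (2/9)(1/8) = 1/36; P(data | r = 8) = (1/9)(0/8) = 0.
Multiplying each by its prior: 1/6 · 5/12 = 5/72, 1/6 · 5/18 = 5/108, 1/6 · 1/6 = 1/36, 1/6 · 1/12 = 1/72, 1/6 · 1/36 = 1/216, 1/6 · 0 = 0; summing to 35/216.
Therefore the posterior P(r = 4 | data) = (5/108) / (35/216) = 2/7.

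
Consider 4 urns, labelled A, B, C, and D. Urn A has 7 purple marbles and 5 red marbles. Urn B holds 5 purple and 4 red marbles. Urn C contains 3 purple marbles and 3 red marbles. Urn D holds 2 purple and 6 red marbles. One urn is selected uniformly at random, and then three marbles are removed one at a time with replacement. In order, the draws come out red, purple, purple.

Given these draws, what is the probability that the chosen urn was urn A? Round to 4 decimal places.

Under each hypothesis, the probability of the observed sequence is: P(data | urn A) = (5/12)(7/12)(7/12) = 0.14178; P(data | urn B) = (4/9)(5/9)(5/9) = 0.13717; P(data | urn C) = (3/6)(3/6)(3/6) = 0.125; P(data | urn D) = (6/8)(2/8)(2/8) = 0.046875.
Multiplying each by its prior: 1/4 · 0.14178 = 0.035446, 1/4 · 0.13717 = 0.034294, 1/4 · 0.125 = 0.03125, 1/4 · 0.046875 = 0.011719; summing to 0.11271.
So P(urn A | data) = (0.035446) / (0.11271) = 0.31449.

0.3145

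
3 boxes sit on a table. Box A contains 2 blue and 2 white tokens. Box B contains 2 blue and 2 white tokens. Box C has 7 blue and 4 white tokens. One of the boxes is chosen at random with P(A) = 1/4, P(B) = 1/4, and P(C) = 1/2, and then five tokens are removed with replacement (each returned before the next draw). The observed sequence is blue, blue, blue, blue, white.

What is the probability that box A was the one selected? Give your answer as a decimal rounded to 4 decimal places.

0.1719

For each hypothesis, P(data | H) works out to: P(data | box A) = (2/4)(2/4)(2/4)(2/4)(2/4) = 0.03125; P(data | box B) = (2/4)(2/4)(2/4)(2/4)(2/4) = 0.03125; P(data | box C) = (7/11)(7/11)(7/11)(7/11)(4/11) = 0.059633.
Weighting by the prior gives 1/4 · 0.03125 = 0.0078125, 1/4 · 0.03125 = 0.0078125, 1/2 · 0.059633 = 0.029817; summing to 0.045442.
Therefore the posterior P(box A | data) = (0.0078125) / (0.045442) = 0.17192.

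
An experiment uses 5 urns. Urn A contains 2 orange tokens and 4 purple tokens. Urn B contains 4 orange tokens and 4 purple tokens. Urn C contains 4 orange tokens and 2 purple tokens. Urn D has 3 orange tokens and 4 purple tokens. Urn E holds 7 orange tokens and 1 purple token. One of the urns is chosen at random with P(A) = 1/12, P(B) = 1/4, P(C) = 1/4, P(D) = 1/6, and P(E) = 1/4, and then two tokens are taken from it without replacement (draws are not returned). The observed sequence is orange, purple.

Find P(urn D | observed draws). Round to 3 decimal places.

0.199

The likelihood of the observed sequence under each hypothesis: P(data | urn A) = (2/6)(4/5) = 0.26667; P(data | urn B) = (4/8)(4/7) = 0.28571; P(data | urn C) = (4/6)(2/5) = 0.26667; P(data | urn D) = (3/7)(4/6) = 0.28571; P(data | urn E) = (7/8)(1/7) = 0.125.
Multiplying each by its prior: 1/12 · 0.26667 = 0.022222, 1/4 · 0.28571 = 0.071429, 1/4 · 0.26667 = 0.066667, 1/6 · 0.28571 = 0.047619, 1/4 · 0.125 = 0.03125; with total 0.23919.
Hence P(urn D | data) = (0.047619) / (0.23919) = 0.19909.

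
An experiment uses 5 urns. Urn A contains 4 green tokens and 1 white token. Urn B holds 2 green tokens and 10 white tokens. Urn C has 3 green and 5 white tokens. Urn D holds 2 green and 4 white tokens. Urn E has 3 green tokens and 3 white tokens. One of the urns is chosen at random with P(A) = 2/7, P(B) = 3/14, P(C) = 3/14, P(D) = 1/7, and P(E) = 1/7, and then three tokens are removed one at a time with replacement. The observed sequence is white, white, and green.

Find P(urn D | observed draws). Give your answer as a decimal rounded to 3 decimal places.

0.203

The likelihood of the observed sequence under each hypothesis: P(data | urn A) = (1/5)(1/5)(4/5) = 0.032; P(data | urn B) = (10/12)(10/12)(2/12) = 0.11574; P(data | urn C) = (5/8)(5/8)(3/8) = 0.14648; P(data | urn D) = (4/6)(4/6)(2/6) = 0.14815; P(data | urn E) = (3/6)(3/6)(3/6) = 0.125.
The prior-weighted likelihoods are 2/7 · 0.032 = 0.0091429, 3/14 · 0.11574 = 0.024802, 3/14 · 0.14648 = 0.03139, 1/7 · 0.14815 = 0.021164, 1/7 · 0.125 = 0.017857; these sum to 0.10436.
So P(urn D | data) = (0.021164) / (0.10436) = 0.20281.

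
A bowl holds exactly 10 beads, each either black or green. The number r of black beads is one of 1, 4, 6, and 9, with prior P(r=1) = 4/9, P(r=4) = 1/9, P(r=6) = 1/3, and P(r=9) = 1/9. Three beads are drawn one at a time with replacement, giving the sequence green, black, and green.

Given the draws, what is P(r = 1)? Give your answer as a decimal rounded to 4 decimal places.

0.4235

Compute the likelihood of the observed sequence for each case: P(data | r = 1) = (9/10)(1/10)(9/10) = 81/1000; P(data | r = 4) = (6/10)(4/10)(6/10) = 18/125; P(data | r = 6) = (4/10)(6/10)(4/10) = 12/125; P(data | r = 9) = (1/10)(9/10)(1/10) = 9/1000.
The prior-weighted likelihoods are 4/9 · 81/1000 = 9/250, 1/9 · 18/125 = 2/125, 1/3 · 12/125 = 4/125, 1/9 · 9/1000 = 1/1000; these sum to 17/200.
So P(r = 1 | data) = (9/250) / (17/200) = 36/85.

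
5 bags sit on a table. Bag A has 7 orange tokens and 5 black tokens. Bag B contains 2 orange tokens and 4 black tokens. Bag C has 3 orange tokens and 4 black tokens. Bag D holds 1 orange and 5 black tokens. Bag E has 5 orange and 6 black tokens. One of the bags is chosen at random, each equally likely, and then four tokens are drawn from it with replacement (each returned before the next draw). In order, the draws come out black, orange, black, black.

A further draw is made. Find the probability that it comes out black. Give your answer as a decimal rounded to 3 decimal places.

0.638

Compute the likelihood of the observed sequence for each case: P(data | bag A) = (5/12)(7/12)(5/12)(5/12) = 0.042197; P(data | bag B) = (4/6)(2/6)(4/6)(4/6) = 0.098765; P(data | bag C) = (4/7)(3/7)(4/7)(4/7) = 0.079967; P(data | bag D) = (5/6)(1/6)(5/6)(5/6) = 0.096451; P(data | bag E) = (6/11)(5/11)(6/11)(6/11) = 0.073765.
Multiplying each by its prior: 1/5 · 0.042197 = 0.0084394, 1/5 · 0.098765 = 0.019753, 1/5 · 0.079967 = 0.015993, 1/5 · 0.096451 = 0.01929, 1/5 · 0.073765 = 0.014753; with total 0.078229.
Normalising, the posterior is P(bag A | data) = 0.10788, P(bag B | data) = 0.2525, P(bag C | data) = 0.20444, P(bag D | data) = 0.24659, P(bag E | data) = 0.18859.
The predictive probability is P(black next | data) = (5/12)(0.10788) + (2/3)(0.2525) + (4/7)(0.20444) + (5/6)(0.24659) + (6/11)(0.18859) = 0.63846.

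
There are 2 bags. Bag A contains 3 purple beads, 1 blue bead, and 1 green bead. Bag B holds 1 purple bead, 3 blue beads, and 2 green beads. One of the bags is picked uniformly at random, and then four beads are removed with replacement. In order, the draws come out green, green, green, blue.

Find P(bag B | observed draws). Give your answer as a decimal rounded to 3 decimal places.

0.920

For each hypothesis, P(data | H) works out to: P(data | bag A) = (1/5)(1/5)(1/5)(1/5) = 0.0016; P(data | bag B) = (2/6)(2/6)(2/6)(3/6) = 0.018519.
The prior-weighted likelihoods are 1/2 · 0.0016 = 0.0008, 1/2 · 0.018519 = 0.0092593; summing to 0.010059.
So P(bag B | data) = (0.0092593) / (0.010059) = 0.92047.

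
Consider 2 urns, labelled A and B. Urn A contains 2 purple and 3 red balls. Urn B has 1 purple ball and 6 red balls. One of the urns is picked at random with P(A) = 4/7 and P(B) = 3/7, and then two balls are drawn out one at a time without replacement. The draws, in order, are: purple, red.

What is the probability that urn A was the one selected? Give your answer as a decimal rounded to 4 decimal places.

0.7368

Compute the likelihood of the observed sequence for each case: P(data | urn A) = (2/5)(3/4) = 3/10; P(data | urn B) = (1/7)(6/6) = 1/7.
Multiplying each by its prior: 4/7 · 3/10 = 6/35, 3/7 · 1/7 = 3/49; these sum to 57/245.
Therefore the posterior P(urn A | data) = (6/35) / (57/245) = 14/19.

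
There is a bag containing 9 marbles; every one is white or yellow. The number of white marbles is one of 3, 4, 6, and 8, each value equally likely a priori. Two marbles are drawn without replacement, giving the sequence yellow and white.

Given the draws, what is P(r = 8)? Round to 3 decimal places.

The likelihood of the observed sequence under each hypothesis: P(data | r = 3) = (6/9)(3/8) = 1/4; P(data | r = 4) = (5/9)(4/8) = 5/18; P(data | r = 6) = (3/9)(6/8) = 1/4; P(data | r = 8) = (1/9)(8/8) = 1/9.
Weighting by the prior gives 1/4 · 1/4 = 1/16, 1/4 · 5/18 = 5/72, 1/4 · 1/4 = 1/16, 1/4 · 1/9 = 1/36; with total 2/9.
Hence P(r = 8 | data) = (1/36) / (2/9) = 1/8.

0.125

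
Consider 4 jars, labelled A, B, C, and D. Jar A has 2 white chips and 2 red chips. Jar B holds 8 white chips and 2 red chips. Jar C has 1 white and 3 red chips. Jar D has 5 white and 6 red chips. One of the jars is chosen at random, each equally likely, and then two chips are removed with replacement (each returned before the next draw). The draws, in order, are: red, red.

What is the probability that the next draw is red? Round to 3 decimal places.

Under each hypothesis, the probability of the observed sequence is: P(data | jar A) = (2/4)(2/4) = 0.25; P(data | jar B) = (2/10)(2/10) = 0.04; P(data | jar C) = (3/4)(3/4) = 0.5625; P(data | jar D) = (6/11)(6/11) = 0.29752.
Weighting by the prior gives 1/4 · 0.25 = 0.0625, 1/4 · 0.04 = 0.01, 1/4 · 0.5625 = 0.14062, 1/4 · 0.29752 = 0.07438; these sum to 0.28751.
Dividing through by the total gives posterior P(jar A | data) = 0.21739, P(jar B | data) = 0.034782, P(jar C | data) = 0.48912, P(jar D | data) = 0.25871.
The predictive probability is P(red next | data) = (1/2)(0.21739) + (1/5)(0.034782) + (3/4)(0.48912) + (6/11)(0.25871) = 0.62361.

0.624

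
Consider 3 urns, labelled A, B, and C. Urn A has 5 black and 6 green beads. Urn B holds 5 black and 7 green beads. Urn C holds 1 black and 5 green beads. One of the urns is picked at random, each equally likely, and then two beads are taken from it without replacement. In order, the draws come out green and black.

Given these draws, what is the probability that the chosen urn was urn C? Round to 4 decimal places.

Compute the likelihood of the observed sequence for each case: P(data | urn A) = (6/11)(5/10) = 3/11; P(data | urn B) = (7/12)(5/11) = 35/132; P(data | urn C) = (5/6)(1/5) = 1/6.
Multiplying each by its prior: 1/3 · 3/11 = 1/11, 1/3 · 35/132 = 35/396, 1/3 · 1/6 = 1/18; with total 31/132.
By Bayes' rule, P(urn C | data) = (1/18) / (31/132) = 22/93.

0.2366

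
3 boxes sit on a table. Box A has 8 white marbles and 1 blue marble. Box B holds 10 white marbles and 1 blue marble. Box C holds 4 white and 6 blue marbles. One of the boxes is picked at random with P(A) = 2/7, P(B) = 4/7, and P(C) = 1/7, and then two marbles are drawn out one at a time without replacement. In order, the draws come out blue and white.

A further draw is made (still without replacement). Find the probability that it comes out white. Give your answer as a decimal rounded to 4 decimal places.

0.8045

The likelihood of the observed sequence under each hypothesis: P(data | box A) = (1/9)(8/8) = 0.11111; P(data | box B) = (1/11)(10/10) = 0.090909; P(data | box C) = (6/10)(4/9) = 0.26667.
The prior-weighted likelihoods are 2/7 · 0.11111 = 0.031746, 4/7 · 0.090909 = 0.051948, 1/7 · 0.26667 = 0.038095; with total 0.12179.
The posterior is then P(box A | data) = 0.26066, P(box B | data) = 0.42654, P(box C | data) = 0.3128.
The predictive probability is P(white next | data) = (1)(0.26066) + (1)(0.42654) + (3/8)(0.3128) = 0.8045.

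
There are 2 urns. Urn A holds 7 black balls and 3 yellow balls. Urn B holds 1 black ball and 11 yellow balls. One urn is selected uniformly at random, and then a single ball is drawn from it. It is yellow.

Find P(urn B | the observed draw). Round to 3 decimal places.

0.753

Under each hypothesis, the probability of this draw is: P(data | urn A) = (3/10) = 3/10; P(data | urn B) = (11/12) = 11/12.
The prior-weighted likelihoods are 1/2 · 3/10 = 3/20, 1/2 · 11/12 = 11/24; these sum to 73/120.
By Bayes' rule, P(urn B | data) = (11/24) / (73/120) = 55/73.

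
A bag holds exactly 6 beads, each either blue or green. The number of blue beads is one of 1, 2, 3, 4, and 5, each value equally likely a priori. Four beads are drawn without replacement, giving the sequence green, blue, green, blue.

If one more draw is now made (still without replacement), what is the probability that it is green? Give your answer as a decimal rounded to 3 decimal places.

For each hypothesis, P(data | H) works out to: P(data | r = 1) = (5/6)(1/5)(4/4)(0/3) = 0; P(data | r = 2) = (4/6)(2/5)(3/4)(1/3) = 1/15; P(data | r = 3) = (3/6)(3/5)(2/4)(2/3) = 1/10; P(data | r = 4) = (2/6)(4/5)(1/4)(3/3) = 1/15; P(data | r = 5) = (1/6)(5/5)(0/4) = 0.
The prior-weighted likelihoods are 1/5 · 0 = 0, 1/5 · 1/15 = 1/75, 1/5 · 1/10 = 1/50, 1/5 · 1/15 = 1/75, 1/5 · 0 = 0; with total 7/150.
Normalising, the posterior is P(r = 1 | data) = 0, P(r = 2 | data) = 2/7, P(r = 3 | data) = 3/7, P(r = 4 | data) = 2/7, P(r = 5 | data) = 0.
The predictive probability is P(green next | data) = (1)(2/7) + (1/2)(3/7) + (0)(2/7) = 1/2.

0.500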